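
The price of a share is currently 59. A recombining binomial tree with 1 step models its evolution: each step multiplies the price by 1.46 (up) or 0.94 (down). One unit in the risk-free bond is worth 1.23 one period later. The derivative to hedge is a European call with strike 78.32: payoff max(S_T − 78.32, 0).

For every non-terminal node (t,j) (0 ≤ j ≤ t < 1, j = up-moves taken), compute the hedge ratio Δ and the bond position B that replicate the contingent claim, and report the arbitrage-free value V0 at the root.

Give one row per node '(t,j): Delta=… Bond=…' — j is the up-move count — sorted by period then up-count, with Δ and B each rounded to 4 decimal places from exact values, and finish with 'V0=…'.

(0,0): Delta=0.2549 Bond=-11.4928
V0=3.5457

No-arbitrage ⇒ martingale measure with p* = (R−d)/(u−d) = 0.5577.
Terminal values V(1,·): V(1,0)=0.0000, V(1,1)=7.8200
Node (0,0) S=59.0000: V=(p*·7.8200+(1−p*)·0.0000)/1.23=3.5457; Δ=(7.8200−0.0000)/(86.1400−55.4600)=0.2549; B=V−Δ·S=-11.4928
Root portfolio cost Δ·59+B reproduces V0=3.5457.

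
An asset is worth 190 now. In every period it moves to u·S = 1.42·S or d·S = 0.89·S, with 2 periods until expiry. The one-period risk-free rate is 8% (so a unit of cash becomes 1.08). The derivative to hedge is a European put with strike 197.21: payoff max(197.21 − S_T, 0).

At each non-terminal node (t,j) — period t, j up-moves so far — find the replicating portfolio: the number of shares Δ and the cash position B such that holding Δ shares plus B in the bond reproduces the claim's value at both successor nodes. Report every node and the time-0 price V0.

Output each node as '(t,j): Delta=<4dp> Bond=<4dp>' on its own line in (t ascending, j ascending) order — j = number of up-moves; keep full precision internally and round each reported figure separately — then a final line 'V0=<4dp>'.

(0,0): Delta=-0.2755 Bond=68.8315
(1,0): Delta=-0.5212 Bond=115.8798
(1,1): Delta=0.0000 Bond=0.0000
V0=16.4808

The replicating-portfolio and risk-neutral prices coincide; use p* = (1.08−0.89)/(1.42−0.89) = 0.3585 for the latter.
Terminal payoffs: V(2,0)=46.7110, V(2,1)=0.0000, V(2,2)=0.0000
(1,0): S=169.1000. Δ = (V_up−V_dn)/(S_up−S_dn) = (0.0000−46.7110)/(240.1220−150.4990) = -0.5212. V = [p*·0.0000 + (1−p*)·46.7110]/1.08 = 27.7459. B = V − Δ·S = 115.8798.
(1,1): S=269.8000. Δ = (V_up−V_dn)/(S_up−S_dn) = (0.0000−0.0000)/(383.1160−240.1220) = 0.0000. V = [p*·0.0000 + (1−p*)·0.0000]/1.08 = 0.0000. B = V − Δ·S = 0.0000.
(0,0): S=190.0000. Δ = (V_up−V_dn)/(S_up−S_dn) = (0.0000−27.7459)/(269.8000−169.1000) = -0.2755. V = [p*·0.0000 + (1−p*)·27.7459]/1.08 = 16.4808. B = V − Δ·S = 68.8315.
Check: Δ(0,0)·S0 + B(0,0) = 16.4808 = V0.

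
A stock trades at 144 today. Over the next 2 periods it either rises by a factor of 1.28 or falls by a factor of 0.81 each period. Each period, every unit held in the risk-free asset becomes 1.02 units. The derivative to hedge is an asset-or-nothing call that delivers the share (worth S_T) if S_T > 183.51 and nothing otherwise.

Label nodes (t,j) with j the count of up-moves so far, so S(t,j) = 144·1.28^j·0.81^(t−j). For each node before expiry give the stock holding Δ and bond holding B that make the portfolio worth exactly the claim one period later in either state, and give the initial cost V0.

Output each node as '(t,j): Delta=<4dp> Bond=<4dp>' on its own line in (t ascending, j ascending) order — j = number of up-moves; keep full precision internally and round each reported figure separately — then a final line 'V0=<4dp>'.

(0,0): Delta=1.5270 Bond=-174.6187
(1,0): Delta=0.0000 Bond=0.0000
(1,1): Delta=2.7234 Bond=-398.6295
V0=45.2715

The replicating-portfolio and risk-neutral prices coincide; use p* = (1.02−0.81)/(1.28−0.81) = 0.4468 for the latter.
At expiry t=2: V(2,0)=0.0000, V(2,1)=0.0000, V(2,2)=235.9296
(1,0): S=116.6400. Δ = (V_up−V_dn)/(S_up−S_dn) = (0.0000−0.0000)/(149.2992−94.4784) = 0.0000. V = [p*·0.0000 + (1−p*)·0.0000]/1.02 = 0.0000. B = V − Δ·S = 0.0000.
(1,1): S=184.3200. Δ = (V_up−V_dn)/(S_up−S_dn) = (235.9296−0.0000)/(235.9296−149.2992) = 2.7234. V = [p*·235.9296 + (1−p*)·0.0000]/1.02 = 103.3484. B = V − Δ·S = -398.6295.
(0,0): S=144.0000. Δ = (V_up−V_dn)/(S_up−S_dn) = (103.3484−0.0000)/(184.3200−116.6400) = 1.5270. V = [p*·103.3484 + (1−p*)·0.0000]/1.02 = 45.2715. B = V − Δ·S = -174.6187.
Each (Δ,B) replicates both successor values, so the strategy is self-financing and V0 is arbitrage-free.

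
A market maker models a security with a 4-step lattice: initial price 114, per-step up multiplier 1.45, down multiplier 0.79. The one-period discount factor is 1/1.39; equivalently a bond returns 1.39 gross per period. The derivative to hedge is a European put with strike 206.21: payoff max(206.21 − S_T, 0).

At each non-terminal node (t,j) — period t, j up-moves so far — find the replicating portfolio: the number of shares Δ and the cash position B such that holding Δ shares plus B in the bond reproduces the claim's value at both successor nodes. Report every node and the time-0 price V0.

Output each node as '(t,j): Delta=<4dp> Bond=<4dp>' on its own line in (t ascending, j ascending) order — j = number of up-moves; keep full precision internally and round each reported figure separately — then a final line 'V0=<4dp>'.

Under the risk-neutral measure, an up-move has probability p* = (R−d)/(u−d) = 0.9091 and values discount at R = 1.39.
Terminal values V(4,·): V(4,0)=161.8069, V(4,1)=124.7107, V(4,2)=56.6226, V(4,3)=0.0000, V(4,4)=0.0000
  t=3,j=0: stock 56.2064 → up 81.4993 (V=124.7107), down 44.4031 (V=161.8069). Price 92.1461; hedge Δ=-1.0000, bond B=148.3525.
  t=3,j=1: stock 103.1637 → up 149.5874 (V=56.6226), down 81.4993 (V=124.7107). Price 45.1888; hedge Δ=-1.0000, bond B=148.3525.
  t=3,j=2: stock 189.3512 → up 274.5592 (V=0.0000), down 149.5874 (V=56.6226). Price 3.7032; hedge Δ=-0.4531, bond B=89.4950.
  t=3,j=3: stock 347.5433 → up 503.9377 (V=0.0000), down 274.5592 (V=0.0000). Price 0.0000; hedge Δ=0.0000, bond B=0.0000.
  t=2,j=0: stock 71.1474 → up 103.1637 (V=45.1888), down 56.2064 (V=92.1461). Price 35.5810; hedge Δ=-1.0000, bond B=106.7284.
  t=2,j=1: stock 130.5870 → up 189.3511 (V=3.7032), down 103.1637 (V=45.1888). Price 5.3775; hedge Δ=-0.4813, bond B=68.2343.
  t=2,j=2: stock 239.6850 → up 347.5433 (V=0.0000), down 189.3512 (V=3.7032). Price 0.2422; hedge Δ=-0.0234, bond B=5.8532.
  t=1,j=0: stock 90.0600 → up 130.5870 (V=5.3775), down 71.1474 (V=35.5810). Price 5.8441; hedge Δ=-0.5081, bond B=51.6071.
  t=1,j=1: stock 165.3000 → up 239.6850 (V=0.2422), down 130.5870 (V=5.3775). Price 0.5101; hedge Δ=-0.0471, bond B=8.2908.
  t=0,j=0: stock 114.0000 → up 165.3000 (V=0.5101), down 90.0600 (V=5.8441). Price 0.7158; hedge Δ=-0.0709, bond B=8.7976.
Check: Δ(0,0)·S0 + B(0,0) = 0.7158 = V0.

(0,0): Delta=-0.0709 Bond=8.7976
(1,0): Delta=-0.5081 Bond=51.6071
(1,1): Delta=-0.0471 Bond=8.2908
(2,0): Delta=-1.0000 Bond=106.7284
(2,1): Delta=-0.4813 Bond=68.2343
(2,2): Delta=-0.0234 Bond=5.8532
(3,0): Delta=-1.0000 Bond=148.3525
(3,1): Delta=-1.0000 Bond=148.3525
(3,2): Delta=-0.4531 Bond=89.4950
(3,3): Delta=0.0000 Bond=0.0000
V0=0.7158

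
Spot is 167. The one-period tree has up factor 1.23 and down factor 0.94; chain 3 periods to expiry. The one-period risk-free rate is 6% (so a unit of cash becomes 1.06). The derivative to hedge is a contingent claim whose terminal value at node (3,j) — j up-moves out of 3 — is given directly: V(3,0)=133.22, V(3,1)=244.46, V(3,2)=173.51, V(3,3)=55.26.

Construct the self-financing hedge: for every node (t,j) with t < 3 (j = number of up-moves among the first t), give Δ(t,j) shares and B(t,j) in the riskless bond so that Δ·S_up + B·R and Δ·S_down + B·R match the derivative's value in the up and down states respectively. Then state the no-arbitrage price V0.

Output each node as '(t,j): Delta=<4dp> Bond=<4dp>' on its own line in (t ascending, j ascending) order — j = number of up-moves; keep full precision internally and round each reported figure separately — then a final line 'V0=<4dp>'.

(0,0): Delta=-0.3021 Bond=207.7035
(1,0): Delta=0.7429 Bond=56.1085
(1,1): Delta=-1.4336 Bond=452.5800
(2,0): Delta=2.5995 Bond=-214.4821
(2,1): Delta=-1.2671 Bond=447.5810
(2,2): Delta=-1.6139 Bond=525.2859
V0=157.2455

Under the risk-neutral measure, an up-move has probability p* = (R−d)/(u−d) = 0.4138 and values discount at R = 1.06.
Terminal values V(3,·): V(3,0)=133.2200, V(3,1)=244.4600, V(3,2)=173.5100, V(3,3)=55.2600
Node (2,0) S=147.5612: V=(p*·244.4600+(1−p*)·133.2200)/1.06=169.1041; Δ=(244.4600−133.2200)/(181.5003−138.7075)=2.5995; B=V−Δ·S=-214.4821
Node (2,1) S=193.0854: V=(p*·173.5100+(1−p*)·244.4600)/1.06=202.9258; Δ=(173.5100−244.4600)/(237.4950−181.5003)=-1.2671; B=V−Δ·S=447.5810
Node (2,2) S=252.6543: V=(p*·55.2600+(1−p*)·173.5100)/1.06=117.5273; Δ=(55.2600−173.5100)/(310.7648−237.4950)=-1.6139; B=V−Δ·S=525.2859
Node (1,0) S=156.9800: V=(p*·202.9258+(1−p*)·169.1041)/1.06=172.7352; Δ=(202.9258−169.1041)/(193.0854−147.5612)=0.7429; B=V−Δ·S=56.1085
Node (1,1) S=205.4100: V=(p*·117.5273+(1−p*)·202.9258)/1.06=158.1024; Δ=(117.5273−202.9258)/(252.6543−193.0854)=-1.4336; B=V−Δ·S=452.5800
Node (0,0) S=167.0000: V=(p*·158.1024+(1−p*)·172.7352)/1.06=157.2455; Δ=(158.1024−172.7352)/(205.4100−156.9800)=-0.3021; B=V−Δ·S=207.7035
The time-0 hedge costs 157.2455, which is the no-arbitrage price.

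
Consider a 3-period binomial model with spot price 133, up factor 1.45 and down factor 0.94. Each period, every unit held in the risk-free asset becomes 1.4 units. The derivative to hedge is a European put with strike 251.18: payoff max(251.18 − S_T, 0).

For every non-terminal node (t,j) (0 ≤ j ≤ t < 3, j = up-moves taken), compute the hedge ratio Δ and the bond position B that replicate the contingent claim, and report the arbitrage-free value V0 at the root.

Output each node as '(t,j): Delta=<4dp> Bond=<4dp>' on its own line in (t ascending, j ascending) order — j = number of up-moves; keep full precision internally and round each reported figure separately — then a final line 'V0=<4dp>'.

Risk-neutral probability p* = (R−d)/(u−d) = (1.4−0.94)/(1.45−0.94) = 0.9020.
Terminal values V(3,·): V(3,0)=140.7123, V(3,1)=80.7777, V(3,2)=0.0000, V(3,3)=0.0000
Node (2,0) S=117.5188: V=(p*·80.7777+(1−p*)·140.7123)/1.4=61.8955; Δ=(80.7777−140.7123)/(170.4023−110.4677)=-1.0000; B=V−Δ·S=179.4143
Node (2,1) S=181.2790: V=(p*·0.0000+(1−p*)·80.7777)/1.4=5.6567; Δ=(0.0000−80.7777)/(262.8545−170.4023)=-0.8737; B=V−Δ·S=164.0444
Node (2,2) S=279.6325: V=(p*·0.0000+(1−p*)·0.0000)/1.4=0.0000; Δ=(0.0000−0.0000)/(405.4671−262.8545)=0.0000; B=V−Δ·S=0.0000
Node (1,0) S=125.0200: V=(p*·5.6567+(1−p*)·61.8955)/1.4=7.9788; Δ=(5.6567−61.8955)/(181.2790−117.5188)=-0.8820; B=V−Δ·S=118.2509
Node (1,1) S=192.8500: V=(p*·0.0000+(1−p*)·5.6567)/1.4=0.3961; Δ=(0.0000−5.6567)/(279.6325−181.2790)=-0.0575; B=V−Δ·S=11.4877
Node (0,0) S=133.0000: V=(p*·0.3961+(1−p*)·7.9788)/1.4=0.8139; Δ=(0.3961−7.9788)/(192.8500−125.0200)=-0.1118; B=V−Δ·S=15.6819
Root portfolio cost Δ·133+B reproduces V0=0.8139.

(0,0): Delta=-0.1118 Bond=15.6819
(1,0): Delta=-0.8820 Bond=118.2509
(1,1): Delta=-0.0575 Bond=11.4877
(2,0): Delta=-1.0000 Bond=179.4143
(2,1): Delta=-0.8737 Bond=164.0444
(2,2): Delta=0.0000 Bond=0.0000
V0=0.8139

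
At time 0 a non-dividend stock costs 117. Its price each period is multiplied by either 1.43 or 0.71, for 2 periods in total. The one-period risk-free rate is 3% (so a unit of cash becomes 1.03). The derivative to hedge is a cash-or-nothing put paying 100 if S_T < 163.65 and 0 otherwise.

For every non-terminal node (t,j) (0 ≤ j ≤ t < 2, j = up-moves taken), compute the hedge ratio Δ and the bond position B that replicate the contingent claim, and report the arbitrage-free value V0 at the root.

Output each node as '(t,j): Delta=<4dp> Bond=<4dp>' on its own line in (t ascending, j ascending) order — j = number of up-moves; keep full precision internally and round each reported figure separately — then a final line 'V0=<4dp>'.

Risk-neutral probability p* = (R−d)/(u−d) = (1.03−0.71)/(1.43−0.71) = 0.4444.
Payoff layer (t=2): V(2,0)=100.0000, V(2,1)=100.0000, V(2,2)=0.0000
Node (1,0) S=83.0700: V=(p*·100.0000+(1−p*)·100.0000)/1.03=97.0874; Δ=(100.0000−100.0000)/(118.7901−58.9797)=0.0000; B=V−Δ·S=97.0874
Node (1,1) S=167.3100: V=(p*·0.0000+(1−p*)·100.0000)/1.03=53.9374; Δ=(0.0000−100.0000)/(239.2533−118.7901)=-0.8301; B=V−Δ·S=192.8263
Node (0,0) S=117.0000: V=(p*·53.9374+(1−p*)·97.0874)/1.03=75.6404; Δ=(53.9374−97.0874)/(167.3100−83.0700)=-0.5122; B=V−Δ·S=135.5709
Each (Δ,B) replicates both successor values, so the strategy is self-financing and V0 is arbitrage-free.

(0,0): Delta=-0.5122 Bond=135.5709
(1,0): Delta=0.0000 Bond=97.0874
(1,1): Delta=-0.8301 Bond=192.8263
V0=75.6404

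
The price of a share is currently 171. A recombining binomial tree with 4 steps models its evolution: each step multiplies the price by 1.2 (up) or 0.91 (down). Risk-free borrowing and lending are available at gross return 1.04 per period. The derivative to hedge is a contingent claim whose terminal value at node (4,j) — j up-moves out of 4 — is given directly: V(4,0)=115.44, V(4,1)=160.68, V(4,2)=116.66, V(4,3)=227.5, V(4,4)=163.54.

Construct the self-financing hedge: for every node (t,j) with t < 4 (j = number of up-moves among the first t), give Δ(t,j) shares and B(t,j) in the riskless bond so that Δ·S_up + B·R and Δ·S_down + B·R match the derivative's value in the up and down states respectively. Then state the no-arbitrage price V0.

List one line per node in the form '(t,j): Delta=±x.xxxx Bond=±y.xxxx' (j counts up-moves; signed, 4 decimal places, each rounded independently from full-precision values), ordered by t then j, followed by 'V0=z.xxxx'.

(0,0): Delta=0.3708 Bond=68.0085
(1,0): Delta=0.2924 Bond=82.9298
(1,1): Delta=0.4440 Bond=55.7121
(2,0): Delta=0.1224 Bond=110.3165
(2,1): Delta=0.4510 Bond=56.6230
(2,2): Delta=0.4374 Bond=59.5623
(3,0): Delta=1.2106 Bond=-25.5000
(3,1): Delta=-0.8933 Bond=287.3190
(3,2): Delta=1.7057 Bond=-222.2580
(3,3): Delta=-0.7464 Bond=411.7328
V0=131.4102

The replicating-portfolio and risk-neutral prices coincide; use p* = (1.04−0.91)/(1.2−0.91) = 0.4483 for the latter.
At expiry t=4: V(4,0)=115.4400, V(4,1)=160.6800, V(4,2)=116.6600, V(4,3)=227.5000, V(4,4)=163.5400
  t=3,j=0: stock 128.8606 → up 154.6328 (V=160.6800), down 117.2632 (V=115.4400). Price 130.5000; hedge Δ=1.2106, bond B=-25.5000.
  t=3,j=1: stock 169.9261 → up 203.9113 (V=116.6600), down 154.6328 (V=160.6800). Price 135.5259; hedge Δ=-0.8933, bond B=287.3190.
  t=3,j=2: stock 224.0784 → up 268.8941 (V=227.5000), down 203.9113 (V=116.6600). Price 159.9489; hedge Δ=1.7057, bond B=-222.2580.
  t=3,j=3: stock 295.4880 → up 354.5856 (V=163.5400), down 268.8941 (V=227.5000). Price 191.1810; hedge Δ=-0.7464, bond B=411.7328.
  t=2,j=0: stock 141.6051 → up 169.9261 (V=135.5259), down 128.8606 (V=130.5000). Price 127.6471; hedge Δ=0.1224, bond B=110.3165.
  t=2,j=1: stock 186.7320 → up 224.0784 (V=159.9489), down 169.9261 (V=135.5259). Price 140.8405; hedge Δ=0.4510, bond B=56.6230.
  t=2,j=2: stock 246.2400 → up 295.4880 (V=191.1810), down 224.0784 (V=159.9489). Price 167.2592; hedge Δ=0.4374, bond B=59.5623.
  t=1,j=0: stock 155.6100 → up 186.7320 (V=140.8405), down 141.6051 (V=127.6471). Price 128.4244; hedge Δ=0.2924, bond B=82.9298.
  t=1,j=1: stock 205.2000 → up 246.2400 (V=167.2592), down 186.7320 (V=140.8405). Price 146.8109; hedge Δ=0.4440, bond B=55.7121.
  t=0,j=0: stock 171.0000 → up 205.2000 (V=146.8109), down 155.6100 (V=128.4244). Price 131.4102; hedge Δ=0.3708, bond B=68.0085.
Each (Δ,B) replicates both successor values, so the strategy is self-financing and V0 is arbitrage-free.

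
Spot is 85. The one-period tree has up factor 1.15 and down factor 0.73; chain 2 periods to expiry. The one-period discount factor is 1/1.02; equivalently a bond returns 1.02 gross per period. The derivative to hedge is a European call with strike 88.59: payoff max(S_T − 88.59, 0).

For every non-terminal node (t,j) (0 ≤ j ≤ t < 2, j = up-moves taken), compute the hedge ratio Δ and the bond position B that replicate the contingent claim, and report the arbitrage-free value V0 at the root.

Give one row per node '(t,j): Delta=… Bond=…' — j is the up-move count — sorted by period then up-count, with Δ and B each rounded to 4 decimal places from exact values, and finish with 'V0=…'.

Under the risk-neutral measure, an up-move has probability p* = (R−d)/(u−d) = 0.6905 and values discount at R = 1.02.
Terminal values V(2,·): V(2,0)=0.0000, V(2,1)=0.0000, V(2,2)=23.8225
  t=1,j=0: stock 62.0500 → up 71.3575 (V=0.0000), down 45.2965 (V=0.0000). Price 0.0000; hedge Δ=0.0000, bond B=0.0000.
  t=1,j=1: stock 97.7500 → up 112.4125 (V=23.8225), down 71.3575 (V=0.0000). Price 16.1263; hedge Δ=0.5803, bond B=-40.5939.
  t=0,j=0: stock 85.0000 → up 97.7500 (V=16.1263), down 62.0500 (V=0.0000). Price 10.9165; hedge Δ=0.4517, bond B=-27.4795.
Each (Δ,B) replicates both successor values, so the strategy is self-financing and V0 is arbitrage-free.

(0,0): Delta=0.4517 Bond=-27.4795
(1,0): Delta=0.0000 Bond=0.0000
(1,1): Delta=0.5803 Bond=-40.5939
V0=10.9165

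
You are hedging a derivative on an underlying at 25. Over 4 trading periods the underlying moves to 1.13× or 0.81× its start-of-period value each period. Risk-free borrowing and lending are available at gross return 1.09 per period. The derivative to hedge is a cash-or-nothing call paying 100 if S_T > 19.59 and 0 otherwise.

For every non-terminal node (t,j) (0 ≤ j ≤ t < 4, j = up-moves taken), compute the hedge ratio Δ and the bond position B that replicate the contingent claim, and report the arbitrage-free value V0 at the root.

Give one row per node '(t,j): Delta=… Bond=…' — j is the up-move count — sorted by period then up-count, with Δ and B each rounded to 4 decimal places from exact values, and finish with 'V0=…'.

(0,0): Delta=0.3959 Bond=60.4436
(1,0): Delta=2.8413 Bond=16.3637
(1,1): Delta=0.1455 Bond=72.9578
(2,0): Delta=15.2940 Bond=-186.4190
(2,1): Delta=1.5661 Bond=47.0157
(2,2): Delta=0.0000 Bond=84.1680
(3,0): Delta=0.0000 Bond=0.0000
(3,1): Delta=16.8602 Bond=-232.2248
(3,2): Delta=0.0000 Bond=91.7431
(3,3): Delta=0.0000 Bond=91.7431
V0=70.3410

Under the risk-neutral measure, an up-move has probability p* = (R−d)/(u−d) = 0.8750 and values discount at R = 1.09.
At expiry t=4: V(4,0)=0.0000, V(4,1)=0.0000, V(4,2)=100.0000, V(4,3)=100.0000, V(4,4)=100.0000
Node (3,0) S=13.2860: V=(p*·0.0000+(1−p*)·0.0000)/1.09=0.0000; Δ=(0.0000−0.0000)/(15.0132−10.7617)=0.0000; B=V−Δ·S=0.0000
Node (3,1) S=18.5348: V=(p*·100.0000+(1−p*)·0.0000)/1.09=80.2752; Δ=(100.0000−0.0000)/(20.9444−15.0132)=16.8602; B=V−Δ·S=-232.2248
Node (3,2) S=25.8572: V=(p*·100.0000+(1−p*)·100.0000)/1.09=91.7431; Δ=(100.0000−100.0000)/(29.2187−20.9444)=0.0000; B=V−Δ·S=91.7431
Node (3,3) S=36.0724: V=(p*·100.0000+(1−p*)·100.0000)/1.09=91.7431; Δ=(100.0000−100.0000)/(40.7618−29.2187)=0.0000; B=V−Δ·S=91.7431
Node (2,0) S=16.4025: V=(p*·80.2752+(1−p*)·0.0000)/1.09=64.4411; Δ=(80.2752−0.0000)/(18.5348−13.2860)=15.2940; B=V−Δ·S=-186.4190
Node (2,1) S=22.8825: V=(p*·91.7431+(1−p*)·80.2752)/1.09=82.8529; Δ=(91.7431−80.2752)/(25.8572−18.5348)=1.5661; B=V−Δ·S=47.0157
Node (2,2) S=31.9225: V=(p*·91.7431+(1−p*)·91.7431)/1.09=84.1680; Δ=(91.7431−91.7431)/(36.0724−25.8572)=0.0000; B=V−Δ·S=84.1680
Node (1,0) S=20.2500: V=(p*·82.8529+(1−p*)·64.4411)/1.09=73.9004; Δ=(82.8529−64.4411)/(22.8825−16.4025)=2.8413; B=V−Δ·S=16.3637
Node (1,1) S=28.2500: V=(p*·84.1680+(1−p*)·82.8529)/1.09=77.0675; Δ=(84.1680−82.8529)/(31.9225−22.8825)=0.1455; B=V−Δ·S=72.9578
Node (0,0) S=25.0000: V=(p*·77.0675+(1−p*)·73.9004)/1.09=70.3410; Δ=(77.0675−73.9004)/(28.2500−20.2500)=0.3959; B=V−Δ·S=60.4436
Self-financing check: at every node Δ·S+B equals the discounted successor values.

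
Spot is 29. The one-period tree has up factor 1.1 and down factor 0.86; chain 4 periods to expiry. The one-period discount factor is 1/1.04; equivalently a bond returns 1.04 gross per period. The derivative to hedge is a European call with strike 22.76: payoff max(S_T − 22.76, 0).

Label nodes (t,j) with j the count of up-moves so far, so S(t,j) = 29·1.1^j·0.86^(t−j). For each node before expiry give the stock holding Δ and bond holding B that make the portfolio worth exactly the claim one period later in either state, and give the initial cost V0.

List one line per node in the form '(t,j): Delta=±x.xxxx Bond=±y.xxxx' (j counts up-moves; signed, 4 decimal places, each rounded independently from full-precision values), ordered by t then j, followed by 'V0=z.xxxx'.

(0,0): Delta=0.9468 Bond=-17.7906
(1,0): Delta=0.8142 Bond=-15.1952
(1,1): Delta=0.9814 Bond=-19.6046
(2,0): Delta=0.4473 Bond=-7.9327
(2,1): Delta=0.9098 Bond=-18.4264
(2,2): Delta=1.0000 Bond=-21.0429
(3,0): Delta=0.0000 Bond=0.0000
(3,1): Delta=0.5638 Bond=-11.0000
(3,2): Delta=1.0000 Bond=-21.8846
(3,3): Delta=1.0000 Bond=-21.8846
V0=9.6666

Risk-neutral probability p* = (R−d)/(u−d) = (1.04−0.86)/(1.1−0.86) = 0.7500.
At expiry t=4: V(4,0)=0.0000, V(4,1)=0.0000, V(4,2)=3.1926, V(4,3)=10.4351, V(4,4)=19.6989
  t=3,j=0: stock 18.4456 → up 20.2902 (V=0.0000), down 15.8632 (V=0.0000). Price 0.0000; hedge Δ=0.0000, bond B=0.0000.
  t=3,j=1: stock 23.5932 → up 25.9526 (V=3.1926), down 20.2902 (V=0.0000). Price 2.3023; hedge Δ=0.5638, bond B=-11.0000.
  t=3,j=2: stock 30.1774 → up 33.1951 (V=10.4351), down 25.9526 (V=3.1926). Price 8.2928; hedge Δ=1.0000, bond B=-21.8846.
  t=3,j=3: stock 38.5990 → up 42.4589 (V=19.6989), down 33.1951 (V=10.4351). Price 16.7144; hedge Δ=1.0000, bond B=-21.8846.
  t=2,j=0: stock 21.4484 → up 23.5932 (V=2.3023), down 18.4456 (V=0.0000). Price 1.6603; hedge Δ=0.4473, bond B=-7.9327.
  t=2,j=1: stock 27.4340 → up 30.1774 (V=8.2928), down 23.5932 (V=2.3023). Price 6.5338; hedge Δ=0.9098, bond B=-18.4264.
  t=2,j=2: stock 35.0900 → up 38.5990 (V=16.7144), down 30.1774 (V=8.2928). Price 14.0471; hedge Δ=1.0000, bond B=-21.0429.
  t=1,j=0: stock 24.9400 → up 27.4340 (V=6.5338), down 21.4484 (V=1.6603). Price 5.1110; hedge Δ=0.8142, bond B=-15.1952.
  t=1,j=1: stock 31.9000 → up 35.0900 (V=14.0471), down 27.4340 (V=6.5338). Price 11.7007; hedge Δ=0.9814, bond B=-19.6046.
  t=0,j=0: stock 29.0000 → up 31.9000 (V=11.7007), down 24.9400 (V=5.1110). Price 9.6666; hedge Δ=0.9468, bond B=-17.7906.
The time-0 hedge costs 9.6666, which is the no-arbitrage price.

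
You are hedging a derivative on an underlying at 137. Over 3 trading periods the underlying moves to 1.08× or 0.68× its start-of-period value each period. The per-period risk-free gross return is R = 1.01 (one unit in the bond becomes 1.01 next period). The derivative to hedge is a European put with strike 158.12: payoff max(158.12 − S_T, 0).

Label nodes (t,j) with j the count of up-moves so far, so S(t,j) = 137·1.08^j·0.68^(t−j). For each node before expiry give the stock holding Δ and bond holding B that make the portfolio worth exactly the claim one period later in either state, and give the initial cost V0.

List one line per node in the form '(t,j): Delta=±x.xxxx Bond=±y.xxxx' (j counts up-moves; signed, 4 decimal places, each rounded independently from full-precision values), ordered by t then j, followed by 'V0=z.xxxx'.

Risk-neutral probability p* = (R−d)/(u−d) = (1.01−0.68)/(1.08−0.68) = 0.8250.
At expiry t=3: V(3,0)=115.0428, V(3,1)=89.7033, V(3,2)=49.4582, V(3,3)=0.0000
Node (2,0) S=63.3488: V=(p*·89.7033+(1−p*)·115.0428)/1.01=93.2057; Δ=(89.7033−115.0428)/(68.4167−43.0772)=-1.0000; B=V−Δ·S=156.5545
Node (2,1) S=100.6128: V=(p*·49.4582+(1−p*)·89.7033)/1.01=55.9417; Δ=(49.4582−89.7033)/(108.6618−68.4167)=-1.0000; B=V−Δ·S=156.5545
Node (2,2) S=159.7968: V=(p*·0.0000+(1−p*)·49.4582)/1.01=8.5695; Δ=(0.0000−49.4582)/(172.5805−108.6618)=-0.7738; B=V−Δ·S=132.2149
Node (1,0) S=93.1600: V=(p*·55.9417+(1−p*)·93.2057)/1.01=61.8444; Δ=(55.9417−93.2057)/(100.6128−63.3488)=-1.0000; B=V−Δ·S=155.0044
Node (1,1) S=147.9600: V=(p*·8.5695+(1−p*)·55.9417)/1.01=16.6927; Δ=(8.5695−55.9417)/(159.7968−100.6128)=-0.8004; B=V−Δ·S=135.1231
Node (0,0) S=137.0000: V=(p*·16.6927+(1−p*)·61.8444)/1.01=24.3507; Δ=(16.6927−61.8444)/(147.9600−93.1600)=-0.8239; B=V−Δ·S=137.2300
The time-0 hedge costs 24.3507, which is the no-arbitrage price.

(0,0): Delta=-0.8239 Bond=137.2300
(1,0): Delta=-1.0000 Bond=155.0044
(1,1): Delta=-0.8004 Bond=135.1231
(2,0): Delta=-1.0000 Bond=156.5545
(2,1): Delta=-1.0000 Bond=156.5545
(2,2): Delta=-0.7738 Bond=132.2149
V0=24.3507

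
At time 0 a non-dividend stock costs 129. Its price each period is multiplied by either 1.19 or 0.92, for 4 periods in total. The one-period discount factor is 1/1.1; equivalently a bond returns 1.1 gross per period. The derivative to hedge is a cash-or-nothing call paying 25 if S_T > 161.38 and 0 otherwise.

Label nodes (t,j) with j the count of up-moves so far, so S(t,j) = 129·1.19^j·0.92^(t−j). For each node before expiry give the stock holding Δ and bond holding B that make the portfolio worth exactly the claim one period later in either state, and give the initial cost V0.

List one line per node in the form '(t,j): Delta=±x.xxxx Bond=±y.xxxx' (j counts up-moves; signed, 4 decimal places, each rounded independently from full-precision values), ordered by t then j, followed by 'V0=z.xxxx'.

The replicating-portfolio and risk-neutral prices coincide; use p* = (1.1−0.92)/(1.19−0.92) = 0.6667 for the latter.
Terminal values V(4,·): V(4,0)=0.0000, V(4,1)=0.0000, V(4,2)=0.0000, V(4,3)=25.0000, V(4,4)=25.0000
Node (3,0) S=100.4508: V=(p*·0.0000+(1−p*)·0.0000)/1.1=0.0000; Δ=(0.0000−0.0000)/(119.5364−92.4147)=0.0000; B=V−Δ·S=0.0000
Node (3,1) S=129.9309: V=(p*·0.0000+(1−p*)·0.0000)/1.1=0.0000; Δ=(0.0000−0.0000)/(154.6177−119.5364)=0.0000; B=V−Δ·S=0.0000
Node (3,2) S=168.0627: V=(p*·25.0000+(1−p*)·0.0000)/1.1=15.1515; Δ=(25.0000−0.0000)/(199.9947−154.6177)=0.5509; B=V−Δ·S=-77.4411
Node (3,3) S=217.3855: V=(p*·25.0000+(1−p*)·25.0000)/1.1=22.7273; Δ=(25.0000−25.0000)/(258.6888−199.9947)=0.0000; B=V−Δ·S=22.7273
Node (2,0) S=109.1856: V=(p*·0.0000+(1−p*)·0.0000)/1.1=0.0000; Δ=(0.0000−0.0000)/(129.9309−100.4508)=0.0000; B=V−Δ·S=0.0000
Node (2,1) S=141.2292: V=(p*·15.1515+(1−p*)·0.0000)/1.1=9.1827; Δ=(15.1515−0.0000)/(168.0627−129.9309)=0.3973; B=V−Δ·S=-46.9340
Node (2,2) S=182.6769: V=(p*·22.7273+(1−p*)·15.1515)/1.1=18.3655; Δ=(22.7273−15.1515)/(217.3855−168.0627)=0.1536; B=V−Δ·S=-9.6929
Node (1,0) S=118.6800: V=(p*·9.1827+(1−p*)·0.0000)/1.1=5.5653; Δ=(9.1827−0.0000)/(141.2292−109.1856)=0.2866; B=V−Δ·S=-28.4448
Node (1,1) S=153.5100: V=(p*·18.3655+(1−p*)·9.1827)/1.1=13.9132; Δ=(18.3655−9.1827)/(182.6769−141.2292)=0.2215; B=V−Δ·S=-20.0969
Node (0,0) S=129.0000: V=(p*·13.9132+(1−p*)·5.5653)/1.1=10.1187; Δ=(13.9132−5.5653)/(153.5100−118.6800)=0.2397; B=V−Δ·S=-20.7996
Self-financing check: at every node Δ·S+B equals the discounted successor values.

(0,0): Delta=0.2397 Bond=-20.7996
(1,0): Delta=0.2866 Bond=-28.4448
(1,1): Delta=0.2215 Bond=-20.0969
(2,0): Delta=0.0000 Bond=0.0000
(2,1): Delta=0.3973 Bond=-46.9340
(2,2): Delta=0.1536 Bond=-9.6929
(3,0): Delta=0.0000 Bond=0.0000
(3,1): Delta=0.0000 Bond=0.0000
(3,2): Delta=0.5509 Bond=-77.4411
(3,3): Delta=0.0000 Bond=22.7273
V0=10.1187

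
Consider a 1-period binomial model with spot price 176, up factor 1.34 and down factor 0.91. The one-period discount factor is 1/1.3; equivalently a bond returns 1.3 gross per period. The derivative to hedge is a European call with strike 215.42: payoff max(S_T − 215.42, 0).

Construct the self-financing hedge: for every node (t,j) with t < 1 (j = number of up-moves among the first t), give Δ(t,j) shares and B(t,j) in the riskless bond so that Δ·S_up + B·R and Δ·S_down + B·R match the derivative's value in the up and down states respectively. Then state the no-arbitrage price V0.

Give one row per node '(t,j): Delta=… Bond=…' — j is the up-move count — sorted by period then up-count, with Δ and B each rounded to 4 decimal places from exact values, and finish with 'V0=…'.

(0,0): Delta=0.2698 Bond=-33.2419
V0=14.2465

Under the risk-neutral measure, an up-move has probability p* = (R−d)/(u−d) = 0.9070 and values discount at R = 1.3.
Terminal values V(1,·): V(1,0)=0.0000, V(1,1)=20.4200
  t=0,j=0: stock 176.0000 → up 235.8400 (V=20.4200), down 160.1600 (V=0.0000). Price 14.2465; hedge Δ=0.2698, bond B=-33.2419.
Check: Δ(0,0)·S0 + B(0,0) = 14.2465 = V0.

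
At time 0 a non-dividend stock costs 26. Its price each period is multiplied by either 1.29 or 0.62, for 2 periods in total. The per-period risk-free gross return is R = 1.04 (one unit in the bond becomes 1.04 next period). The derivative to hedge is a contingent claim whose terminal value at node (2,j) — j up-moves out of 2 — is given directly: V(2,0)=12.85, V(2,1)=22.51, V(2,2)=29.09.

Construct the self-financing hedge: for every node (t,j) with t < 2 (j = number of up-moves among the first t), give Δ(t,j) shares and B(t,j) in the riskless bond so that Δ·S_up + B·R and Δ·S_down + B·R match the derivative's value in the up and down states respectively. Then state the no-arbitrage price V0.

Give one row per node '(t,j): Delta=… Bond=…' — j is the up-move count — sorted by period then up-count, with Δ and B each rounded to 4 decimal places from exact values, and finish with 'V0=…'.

No-arbitrage ⇒ martingale measure with p* = (R−d)/(u−d) = 0.6269.
Terminal payoffs: V(2,0)=12.8500, V(2,1)=22.5100, V(2,2)=29.0900
Node (1,0) S=16.1200: V=(p*·22.5100+(1−p*)·12.8500)/1.04=18.1784; Δ=(22.5100−12.8500)/(20.7948−9.9944)=0.8944; B=V−Δ·S=3.7605
Node (1,1) S=33.5400: V=(p*·29.0900+(1−p*)·22.5100)/1.04=25.6104; Δ=(29.0900−22.5100)/(43.2666−20.7948)=0.2928; B=V−Δ·S=15.7895
Node (0,0) S=26.0000: V=(p*·25.6104+(1−p*)·18.1784)/1.04=21.9589; Δ=(25.6104−18.1784)/(33.5400−16.1200)=0.4266; B=V−Δ·S=10.8664
The time-0 hedge costs 21.9589, which is the no-arbitrage price.

(0,0): Delta=0.4266 Bond=10.8664
(1,0): Delta=0.8944 Bond=3.7605
(1,1): Delta=0.2928 Bond=15.7895
V0=21.9589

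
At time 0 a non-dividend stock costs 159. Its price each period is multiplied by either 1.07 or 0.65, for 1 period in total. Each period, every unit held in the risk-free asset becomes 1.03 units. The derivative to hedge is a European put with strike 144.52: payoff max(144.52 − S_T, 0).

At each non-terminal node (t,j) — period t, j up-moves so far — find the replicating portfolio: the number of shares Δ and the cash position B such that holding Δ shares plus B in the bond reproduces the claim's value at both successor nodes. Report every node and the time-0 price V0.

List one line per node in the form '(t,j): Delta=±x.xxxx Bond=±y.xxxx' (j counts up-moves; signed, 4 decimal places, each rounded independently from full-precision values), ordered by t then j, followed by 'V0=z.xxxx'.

Risk-neutral probability p* = (R−d)/(u−d) = (1.03−0.65)/(1.07−0.65) = 0.9048.
At expiry t=1: V(1,0)=41.1700, V(1,1)=0.0000
Node (0,0) S=159.0000: V=(p*·0.0000+(1−p*)·41.1700)/1.03=3.8067; Δ=(0.0000−41.1700)/(170.1300−103.3500)=-0.6165; B=V−Δ·S=101.8306
Each (Δ,B) replicates both successor values, so the strategy is self-financing and V0 is arbitrage-free.

(0,0): Delta=-0.6165 Bond=101.8306
V0=3.8067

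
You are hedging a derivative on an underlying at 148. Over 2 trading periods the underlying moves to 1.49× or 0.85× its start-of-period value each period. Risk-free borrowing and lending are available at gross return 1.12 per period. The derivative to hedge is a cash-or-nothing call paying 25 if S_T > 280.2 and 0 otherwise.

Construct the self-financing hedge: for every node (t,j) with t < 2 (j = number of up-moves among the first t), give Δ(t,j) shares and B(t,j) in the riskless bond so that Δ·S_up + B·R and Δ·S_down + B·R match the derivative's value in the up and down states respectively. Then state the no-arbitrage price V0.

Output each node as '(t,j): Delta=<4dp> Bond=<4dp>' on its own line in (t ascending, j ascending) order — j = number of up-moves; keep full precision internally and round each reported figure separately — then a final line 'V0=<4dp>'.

(0,0): Delta=0.0994 Bond=-11.1667
(1,0): Delta=0.0000 Bond=0.0000
(1,1): Delta=0.1771 Bond=-29.6456
V0=3.5471

Since d<R<u, set p* = (R−d)/(u−d) = 0.4219; price each node as the discounted p*-expectation of its children.
Terminal values V(2,·): V(2,0)=0.0000, V(2,1)=0.0000, V(2,2)=25.0000
  t=1,j=0: stock 125.8000 → up 187.4420 (V=0.0000), down 106.9300 (V=0.0000). Price 0.0000; hedge Δ=0.0000, bond B=0.0000.
  t=1,j=1: stock 220.5200 → up 328.5748 (V=25.0000), down 187.4420 (V=0.0000). Price 9.4169; hedge Δ=0.1771, bond B=-29.6456.
  t=0,j=0: stock 148.0000 → up 220.5200 (V=9.4169), down 125.8000 (V=0.0000). Price 3.5471; hedge Δ=0.0994, bond B=-11.1667.
Each (Δ,B) replicates both successor values, so the strategy is self-financing and V0 is arbitrage-free.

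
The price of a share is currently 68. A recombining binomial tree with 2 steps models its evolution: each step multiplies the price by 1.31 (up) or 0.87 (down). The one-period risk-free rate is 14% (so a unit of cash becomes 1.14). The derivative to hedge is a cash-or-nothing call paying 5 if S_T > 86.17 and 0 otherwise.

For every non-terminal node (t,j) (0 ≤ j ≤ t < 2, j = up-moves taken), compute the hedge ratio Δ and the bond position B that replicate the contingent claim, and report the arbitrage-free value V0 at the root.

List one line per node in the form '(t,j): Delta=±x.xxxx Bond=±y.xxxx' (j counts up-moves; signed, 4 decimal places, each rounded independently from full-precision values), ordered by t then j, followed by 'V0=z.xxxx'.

Since d<R<u, set p* = (R−d)/(u−d) = 0.6136; price each node as the discounted p*-expectation of its children.
Payoff layer (t=2): V(2,0)=0.0000, V(2,1)=0.0000, V(2,2)=5.0000
Node (1,0) S=59.1600: V=(p*·0.0000+(1−p*)·0.0000)/1.14=0.0000; Δ=(0.0000−0.0000)/(77.4996−51.4692)=0.0000; B=V−Δ·S=0.0000
Node (1,1) S=89.0800: V=(p*·5.0000+(1−p*)·0.0000)/1.14=2.6914; Δ=(5.0000−0.0000)/(116.6948−77.4996)=0.1276; B=V−Δ·S=-8.6722
Node (0,0) S=68.0000: V=(p*·2.6914+(1−p*)·0.0000)/1.14=1.4487; Δ=(2.6914−0.0000)/(89.0800−59.1600)=0.0900; B=V−Δ·S=-4.6681
The time-0 hedge costs 1.4487, which is the no-arbitrage price.

(0,0): Delta=0.0900 Bond=-4.6681
(1,0): Delta=0.0000 Bond=0.0000
(1,1): Delta=0.1276 Bond=-8.6722
V0=1.4487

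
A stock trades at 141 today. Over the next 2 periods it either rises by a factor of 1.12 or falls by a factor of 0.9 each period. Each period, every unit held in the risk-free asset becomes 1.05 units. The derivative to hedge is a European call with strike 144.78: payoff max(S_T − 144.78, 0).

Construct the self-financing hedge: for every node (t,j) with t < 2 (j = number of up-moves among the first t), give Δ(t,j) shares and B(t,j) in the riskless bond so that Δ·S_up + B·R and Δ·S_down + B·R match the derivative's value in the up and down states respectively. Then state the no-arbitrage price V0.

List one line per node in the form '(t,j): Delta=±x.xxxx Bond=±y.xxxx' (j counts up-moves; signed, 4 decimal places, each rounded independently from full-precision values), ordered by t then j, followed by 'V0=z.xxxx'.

(0,0): Delta=0.6718 Bond=-81.1867
(1,0): Delta=0.0000 Bond=0.0000
(1,1): Delta=0.9237 Bond=-125.0275
V0=13.5311

Since d<R<u, set p* = (R−d)/(u−d) = 0.6818; price each node as the discounted p*-expectation of its children.
Terminal values V(2,·): V(2,0)=0.0000, V(2,1)=0.0000, V(2,2)=32.0904
Node (1,0) S=126.9000: V=(p*·0.0000+(1−p*)·0.0000)/1.05=0.0000; Δ=(0.0000−0.0000)/(142.1280−114.2100)=0.0000; B=V−Δ·S=0.0000
Node (1,1) S=157.9200: V=(p*·32.0904+(1−p*)·0.0000)/1.05=20.8379; Δ=(32.0904−0.0000)/(176.8704−142.1280)=0.9237; B=V−Δ·S=-125.0275
Node (0,0) S=141.0000: V=(p*·20.8379+(1−p*)·0.0000)/1.05=13.5311; Δ=(20.8379−0.0000)/(157.9200−126.9000)=0.6718; B=V−Δ·S=-81.1867
The time-0 hedge costs 13.5311, which is the no-arbitrage price.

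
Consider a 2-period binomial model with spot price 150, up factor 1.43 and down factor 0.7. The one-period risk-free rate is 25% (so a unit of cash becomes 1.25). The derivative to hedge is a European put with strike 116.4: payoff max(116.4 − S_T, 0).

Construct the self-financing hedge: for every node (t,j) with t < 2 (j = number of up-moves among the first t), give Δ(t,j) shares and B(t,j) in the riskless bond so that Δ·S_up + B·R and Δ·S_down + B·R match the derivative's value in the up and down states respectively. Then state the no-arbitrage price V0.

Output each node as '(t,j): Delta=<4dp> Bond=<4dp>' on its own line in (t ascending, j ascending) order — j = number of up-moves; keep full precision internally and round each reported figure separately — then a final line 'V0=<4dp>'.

(0,0): Delta=-0.0773 Bond=13.2617
(1,0): Delta=-0.5597 Bond=67.2296
(1,1): Delta=0.0000 Bond=0.0000
V0=1.6693

Risk-neutral probability p* = (R−d)/(u−d) = (1.25−0.7)/(1.43−0.7) = 0.7534.
At expiry t=2: V(2,0)=42.9000, V(2,1)=0.0000, V(2,2)=0.0000
Node (1,0) S=105.0000: V=(p*·0.0000+(1−p*)·42.9000)/1.25=8.4625; Δ=(0.0000−42.9000)/(150.1500−73.5000)=-0.5597; B=V−Δ·S=67.2296
Node (1,1) S=214.5000: V=(p*·0.0000+(1−p*)·0.0000)/1.25=0.0000; Δ=(0.0000−0.0000)/(306.7350−150.1500)=0.0000; B=V−Δ·S=0.0000
Node (0,0) S=150.0000: V=(p*·0.0000+(1−p*)·8.4625)/1.25=1.6693; Δ=(0.0000−8.4625)/(214.5000−105.0000)=-0.0773; B=V−Δ·S=13.2617
Self-financing check: at every node Δ·S+B equals the discounted successor values.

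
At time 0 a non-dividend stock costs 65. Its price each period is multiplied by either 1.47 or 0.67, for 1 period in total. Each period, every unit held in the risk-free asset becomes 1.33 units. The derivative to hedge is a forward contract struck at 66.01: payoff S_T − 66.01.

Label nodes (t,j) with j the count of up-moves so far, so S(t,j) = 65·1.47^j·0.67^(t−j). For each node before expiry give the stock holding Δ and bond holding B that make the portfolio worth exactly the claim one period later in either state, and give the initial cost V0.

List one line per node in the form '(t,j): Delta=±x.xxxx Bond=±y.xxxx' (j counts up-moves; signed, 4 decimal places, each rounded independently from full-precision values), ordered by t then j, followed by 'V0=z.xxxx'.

The replicating-portfolio and risk-neutral prices coincide; use p* = (1.33−0.67)/(1.47−0.67) = 0.8250 for the latter.
Payoff layer (t=1): V(1,0)=-22.4600, V(1,1)=29.5400
Node (0,0) S=65.0000: V=(p*·29.5400+(1−p*)·-22.4600)/1.33=15.3684; Δ=(29.5400−-22.4600)/(95.5500−43.5500)=1.0000; B=V−Δ·S=-49.6316
Self-financing check: at every node Δ·S+B equals the discounted successor values.

(0,0): Delta=1.0000 Bond=-49.6316
V0=15.3684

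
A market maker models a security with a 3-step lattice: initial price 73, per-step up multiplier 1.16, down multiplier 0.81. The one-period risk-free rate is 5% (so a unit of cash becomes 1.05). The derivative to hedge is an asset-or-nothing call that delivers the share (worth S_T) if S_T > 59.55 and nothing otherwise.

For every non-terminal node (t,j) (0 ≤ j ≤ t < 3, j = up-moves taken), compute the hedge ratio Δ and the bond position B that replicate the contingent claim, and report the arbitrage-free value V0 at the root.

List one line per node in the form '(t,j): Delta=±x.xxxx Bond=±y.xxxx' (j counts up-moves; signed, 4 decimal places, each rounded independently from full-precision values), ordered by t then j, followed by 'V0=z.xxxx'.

Risk-neutral probability p* = (R−d)/(u−d) = (1.05−0.81)/(1.16−0.81) = 0.6857.
At expiry t=3: V(3,0)=0.0000, V(3,1)=0.0000, V(3,2)=79.5653, V(3,3)=113.9454
  t=2,j=0: stock 47.8953 → up 55.5585 (V=0.0000), down 38.7952 (V=0.0000). Price 0.0000; hedge Δ=0.0000, bond B=0.0000.
  t=2,j=1: stock 68.5908 → up 79.5653 (V=79.5653), down 55.5585 (V=0.0000). Price 51.9610; hedge Δ=3.3143, bond B=-175.3685.
  t=2,j=2: stock 98.2288 → up 113.9454 (V=113.9454), down 79.5653 (V=79.5653). Price 98.2288; hedge Δ=1.0000, bond B=0.0000.
  t=1,j=0: stock 59.1300 → up 68.5908 (V=51.9610), down 47.8953 (V=0.0000). Price 33.9337; hedge Δ=2.5107, bond B=-114.5264.
  t=1,j=1: stock 84.6800 → up 98.2288 (V=98.2288), down 68.5908 (V=51.9610). Price 79.7024; hedge Δ=1.5611, bond B=-52.4912.
  t=0,j=0: stock 73.0000 → up 84.6800 (V=79.7024), down 59.1300 (V=33.9337). Price 62.2076; hedge Δ=1.7913, bond B=-68.5600.
Root portfolio cost Δ·73+B reproduces V0=62.2076.

(0,0): Delta=1.7913 Bond=-68.5600
(1,0): Delta=2.5107 Bond=-114.5264
(1,1): Delta=1.5611 Bond=-52.4912
(2,0): Delta=0.0000 Bond=0.0000
(2,1): Delta=3.3143 Bond=-175.3685
(2,2): Delta=1.0000 Bond=0.0000
V0=62.2076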